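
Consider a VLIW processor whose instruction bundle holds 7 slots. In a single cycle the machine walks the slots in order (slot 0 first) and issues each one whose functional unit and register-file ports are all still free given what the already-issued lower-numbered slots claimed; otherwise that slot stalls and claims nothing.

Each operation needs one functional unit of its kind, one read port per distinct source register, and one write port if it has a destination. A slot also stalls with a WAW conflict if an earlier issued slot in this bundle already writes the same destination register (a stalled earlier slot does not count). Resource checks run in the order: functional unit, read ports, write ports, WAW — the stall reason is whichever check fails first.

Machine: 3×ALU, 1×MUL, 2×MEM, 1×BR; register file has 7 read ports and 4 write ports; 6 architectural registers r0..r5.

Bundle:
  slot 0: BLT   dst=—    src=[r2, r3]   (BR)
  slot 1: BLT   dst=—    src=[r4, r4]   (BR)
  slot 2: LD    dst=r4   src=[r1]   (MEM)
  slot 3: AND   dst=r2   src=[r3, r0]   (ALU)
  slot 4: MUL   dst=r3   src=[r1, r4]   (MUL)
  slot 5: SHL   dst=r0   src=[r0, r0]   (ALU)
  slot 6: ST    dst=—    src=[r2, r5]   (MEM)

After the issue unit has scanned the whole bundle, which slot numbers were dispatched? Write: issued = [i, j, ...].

issued = [0, 2, 3, 4]

[0] BR needs rd=2 wr=0: ok; after: ALU=3 MUL=1 MEM=2 BR=0, R=5, W=4
[1] BR needs rd=1 wr=0: FU; after: ALU=3 MUL=1 MEM=2 BR=0, R=5, W=4
[2] MEM needs rd=1 wr=1: ok; after: ALU=3 MUL=1 MEM=1 BR=0, R=4, W=3
[3] ALU needs rd=2 wr=1: ok; after: ALU=2 MUL=1 MEM=1 BR=0, R=2, W=2
[4] MUL needs rd=2 wr=1: ok; after: ALU=2 MUL=0 MEM=1 BR=0, R=0, W=1
[5] ALU needs rd=1 wr=1: RD_PORT; after: ALU=2 MUL=0 MEM=1 BR=0, R=0, W=1
[6] MEM needs rd=2 wr=0: RD_PORT; after: ALU=2 MUL=0 MEM=1 BR=0, R=0, W=1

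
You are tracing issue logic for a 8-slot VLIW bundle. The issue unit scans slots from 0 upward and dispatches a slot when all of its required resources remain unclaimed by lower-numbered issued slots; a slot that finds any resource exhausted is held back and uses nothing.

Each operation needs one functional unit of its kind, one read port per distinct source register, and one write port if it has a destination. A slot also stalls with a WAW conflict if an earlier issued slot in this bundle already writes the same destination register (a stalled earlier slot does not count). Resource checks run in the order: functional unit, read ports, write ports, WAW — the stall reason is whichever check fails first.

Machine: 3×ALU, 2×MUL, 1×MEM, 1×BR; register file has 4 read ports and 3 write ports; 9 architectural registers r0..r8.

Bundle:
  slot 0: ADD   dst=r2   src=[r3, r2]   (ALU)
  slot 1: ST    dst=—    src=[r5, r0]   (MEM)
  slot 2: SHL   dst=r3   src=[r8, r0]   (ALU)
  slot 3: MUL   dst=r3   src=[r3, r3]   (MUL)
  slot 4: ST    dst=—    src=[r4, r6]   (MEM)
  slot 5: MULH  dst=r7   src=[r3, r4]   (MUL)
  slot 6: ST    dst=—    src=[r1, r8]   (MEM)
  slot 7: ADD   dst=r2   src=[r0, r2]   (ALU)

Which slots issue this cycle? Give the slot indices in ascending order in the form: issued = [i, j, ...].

issued = [0, 1]

[0] ALU needs rd=2 wr=1: ok; after: ALU=2 MUL=2 MEM=1 BR=1, R=2, W=2
[1] MEM needs rd=2 wr=0: ok; after: ALU=2 MUL=2 MEM=0 BR=1, R=0, W=2
[2] ALU needs rd=2 wr=1: RD_PORT; after: ALU=2 MUL=2 MEM=0 BR=1, R=0, W=2
[3] MUL needs rd=1 wr=1: RD_PORT; after: ALU=2 MUL=2 MEM=0 BR=1, R=0, W=2
[4] MEM needs rd=2 wr=0: FU; after: ALU=2 MUL=2 MEM=0 BR=1, R=0, W=2
[5] MUL needs rd=2 wr=1: RD_PORT; after: ALU=2 MUL=2 MEM=0 BR=1, R=0, W=2
[6] MEM needs rd=2 wr=0: FU; after: ALU=2 MUL=2 MEM=0 BR=1, R=0, W=2
[7] ALU needs rd=2 wr=1: RD_PORT; after: ALU=2 MUL=2 MEM=0 BR=1, R=0, W=2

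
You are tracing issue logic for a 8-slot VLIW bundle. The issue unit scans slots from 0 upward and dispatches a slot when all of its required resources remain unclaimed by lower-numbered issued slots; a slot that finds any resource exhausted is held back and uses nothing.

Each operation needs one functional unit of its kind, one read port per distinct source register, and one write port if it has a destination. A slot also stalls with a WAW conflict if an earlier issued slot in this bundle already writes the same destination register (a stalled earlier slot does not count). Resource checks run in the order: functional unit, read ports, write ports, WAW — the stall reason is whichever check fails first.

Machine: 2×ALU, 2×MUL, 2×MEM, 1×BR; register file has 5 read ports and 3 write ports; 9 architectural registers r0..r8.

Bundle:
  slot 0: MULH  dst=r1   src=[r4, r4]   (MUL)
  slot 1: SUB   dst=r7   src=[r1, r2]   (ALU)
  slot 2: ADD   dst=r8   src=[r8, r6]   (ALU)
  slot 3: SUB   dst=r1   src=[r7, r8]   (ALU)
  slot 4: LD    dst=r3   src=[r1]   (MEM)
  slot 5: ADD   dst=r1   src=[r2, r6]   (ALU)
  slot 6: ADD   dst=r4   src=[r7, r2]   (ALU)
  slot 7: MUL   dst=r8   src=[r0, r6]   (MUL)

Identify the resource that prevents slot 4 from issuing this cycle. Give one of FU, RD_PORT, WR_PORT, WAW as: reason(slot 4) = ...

[0] MUL needs rd=1 wr=1: ok; after: ALU=2 MUL=1 MEM=2 BR=1, R=4, W=2
[1] ALU needs rd=2 wr=1: ok; after: ALU=1 MUL=1 MEM=2 BR=1, R=2, W=1
[2] ALU needs rd=2 wr=1: ok; after: ALU=0 MUL=1 MEM=2 BR=1, R=0, W=0
[3] ALU needs rd=2 wr=1: FU; after: ALU=0 MUL=1 MEM=2 BR=1, R=0, W=0
[4] MEM needs rd=1 wr=1: RD_PORT; after: ALU=0 MUL=1 MEM=2 BR=1, R=0, W=0
[5] ALU needs rd=2 wr=1: FU; after: ALU=0 MUL=1 MEM=2 BR=1, R=0, W=0
[6] ALU needs rd=2 wr=1: FU; after: ALU=0 MUL=1 MEM=2 BR=1, R=0, W=0
[7] MUL needs rd=2 wr=1: RD_PORT; after: ALU=0 MUL=1 MEM=2 BR=1, R=0, W=0

reason(slot 4) = RD_PORT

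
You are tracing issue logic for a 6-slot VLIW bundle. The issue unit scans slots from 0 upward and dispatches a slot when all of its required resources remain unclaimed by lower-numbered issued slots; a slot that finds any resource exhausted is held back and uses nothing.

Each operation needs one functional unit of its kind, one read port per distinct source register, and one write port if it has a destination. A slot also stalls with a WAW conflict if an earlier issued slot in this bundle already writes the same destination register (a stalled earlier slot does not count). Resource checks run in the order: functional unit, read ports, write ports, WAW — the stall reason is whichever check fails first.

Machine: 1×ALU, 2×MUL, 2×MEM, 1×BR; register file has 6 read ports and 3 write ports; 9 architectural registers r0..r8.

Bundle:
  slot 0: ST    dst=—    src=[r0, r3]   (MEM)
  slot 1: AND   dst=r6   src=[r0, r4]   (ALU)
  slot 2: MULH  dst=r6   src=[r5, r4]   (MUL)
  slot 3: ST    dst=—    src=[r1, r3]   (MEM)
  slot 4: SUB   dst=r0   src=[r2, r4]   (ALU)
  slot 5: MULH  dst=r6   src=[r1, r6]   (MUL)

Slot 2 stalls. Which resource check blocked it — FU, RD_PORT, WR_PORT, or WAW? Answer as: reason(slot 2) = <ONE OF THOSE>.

[0] MEM needs rd=2 wr=0: ok; after: ALU=1 MUL=2 MEM=1 BR=1, R=4, W=3
[1] ALU needs rd=2 wr=1: ok; after: ALU=0 MUL=2 MEM=1 BR=1, R=2, W=2
[2] MUL needs rd=2 wr=1: WAW; after: ALU=0 MUL=2 MEM=1 BR=1, R=2, W=2
[3] MEM needs rd=2 wr=0: ok; after: ALU=0 MUL=2 MEM=0 BR=1, R=0, W=2
[4] ALU needs rd=2 wr=1: FU; after: ALU=0 MUL=2 MEM=0 BR=1, R=0, W=2
[5] MUL needs rd=2 wr=1: RD_PORT; after: ALU=0 MUL=2 MEM=0 BR=1, R=0, W=2

reason(slot 2) = WAW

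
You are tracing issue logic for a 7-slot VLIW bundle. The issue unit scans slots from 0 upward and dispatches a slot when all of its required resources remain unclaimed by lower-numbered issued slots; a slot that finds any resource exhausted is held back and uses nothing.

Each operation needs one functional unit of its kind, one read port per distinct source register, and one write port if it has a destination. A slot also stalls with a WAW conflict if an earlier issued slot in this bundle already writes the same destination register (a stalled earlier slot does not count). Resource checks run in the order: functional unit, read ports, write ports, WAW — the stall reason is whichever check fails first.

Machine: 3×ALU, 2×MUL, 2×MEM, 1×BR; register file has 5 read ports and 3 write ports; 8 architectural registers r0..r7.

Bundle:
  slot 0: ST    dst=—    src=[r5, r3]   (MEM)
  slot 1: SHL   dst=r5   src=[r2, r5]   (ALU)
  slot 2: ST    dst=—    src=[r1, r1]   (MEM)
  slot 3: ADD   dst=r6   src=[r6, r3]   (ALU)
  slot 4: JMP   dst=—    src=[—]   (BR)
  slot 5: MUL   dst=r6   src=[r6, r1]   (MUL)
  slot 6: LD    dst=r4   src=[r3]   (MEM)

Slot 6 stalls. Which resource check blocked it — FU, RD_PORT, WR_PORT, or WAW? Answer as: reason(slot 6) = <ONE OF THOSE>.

reason(slot 6) = FU

  0. MEM ⇒ go  {3A/2Mu/1Ld/1B | 3r 3w}
  1. ALU→r5 ⇒ go  {2A/2Mu/1Ld/1B | 1r 2w}
  2. MEM ⇒ go  {2A/2Mu/0Ld/1B | 0r 2w}
  3. ALU→r6 ⇒ no(RD_PORT)  {2A/2Mu/0Ld/1B | 0r 2w}
  4. BR ⇒ go  {2A/2Mu/0Ld/0B | 0r 2w}
  5. MUL→r6 ⇒ no(RD_PORT)  {2A/2Mu/0Ld/0B | 0r 2w}
  6. MEM→r4 ⇒ no(FU)  {2A/2Mu/0Ld/0B | 0r 2w}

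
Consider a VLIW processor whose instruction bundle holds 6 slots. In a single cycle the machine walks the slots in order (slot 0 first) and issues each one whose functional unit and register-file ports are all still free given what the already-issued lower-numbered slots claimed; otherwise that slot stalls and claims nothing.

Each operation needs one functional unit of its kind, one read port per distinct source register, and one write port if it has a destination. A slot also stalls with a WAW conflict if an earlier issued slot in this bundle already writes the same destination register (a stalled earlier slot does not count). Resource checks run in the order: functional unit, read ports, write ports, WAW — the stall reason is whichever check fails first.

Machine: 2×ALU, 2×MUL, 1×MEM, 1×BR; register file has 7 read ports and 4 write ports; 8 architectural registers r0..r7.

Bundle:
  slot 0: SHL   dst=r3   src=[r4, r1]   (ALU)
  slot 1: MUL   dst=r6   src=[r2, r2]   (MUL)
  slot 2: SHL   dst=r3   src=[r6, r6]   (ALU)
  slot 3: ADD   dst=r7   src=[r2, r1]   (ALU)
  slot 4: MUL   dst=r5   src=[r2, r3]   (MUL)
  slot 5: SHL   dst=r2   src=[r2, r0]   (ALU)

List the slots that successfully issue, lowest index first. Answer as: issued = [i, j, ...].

issued = [0, 1, 3, 4]

  0. ALU→r3 ⇒ go  {1A/2Mu/1Ld/1B | 5r 3w}
  1. MUL→r6 ⇒ go  {1A/1Mu/1Ld/1B | 4r 2w}
  2. ALU→r3 ⇒ no(WAW)  {1A/1Mu/1Ld/1B | 4r 2w}
  3. ALU→r7 ⇒ go  {0A/1Mu/1Ld/1B | 2r 1w}
  4. MUL→r5 ⇒ go  {0A/0Mu/1Ld/1B | 0r 0w}
  5. ALU→r2 ⇒ no(FU)  {0A/0Mu/1Ld/1B | 0r 0w}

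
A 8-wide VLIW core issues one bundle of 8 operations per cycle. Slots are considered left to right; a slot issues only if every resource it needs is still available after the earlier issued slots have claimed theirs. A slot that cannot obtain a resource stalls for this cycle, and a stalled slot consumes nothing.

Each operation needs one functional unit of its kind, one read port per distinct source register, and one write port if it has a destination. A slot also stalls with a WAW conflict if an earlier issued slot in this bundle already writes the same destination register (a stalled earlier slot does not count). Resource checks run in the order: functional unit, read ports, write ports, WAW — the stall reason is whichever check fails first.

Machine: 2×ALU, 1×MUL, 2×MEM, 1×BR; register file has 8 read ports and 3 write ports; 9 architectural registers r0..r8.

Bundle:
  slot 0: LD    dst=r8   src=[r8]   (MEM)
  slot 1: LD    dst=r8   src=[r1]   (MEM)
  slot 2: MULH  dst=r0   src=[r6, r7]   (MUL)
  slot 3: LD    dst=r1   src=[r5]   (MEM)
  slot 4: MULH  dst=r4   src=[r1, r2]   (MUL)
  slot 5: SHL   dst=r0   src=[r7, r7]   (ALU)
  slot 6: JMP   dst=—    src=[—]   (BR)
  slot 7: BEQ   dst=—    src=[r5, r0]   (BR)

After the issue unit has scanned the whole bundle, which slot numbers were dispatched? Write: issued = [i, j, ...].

issued = [0, 2, 3, 6]

[0] MEM needs rd=1 wr=1: ok; after: ALU=2 MUL=1 MEM=1 BR=1, R=7, W=2
[1] MEM needs rd=1 wr=1: WAW; after: ALU=2 MUL=1 MEM=1 BR=1, R=7, W=2
[2] MUL needs rd=2 wr=1: ok; after: ALU=2 MUL=0 MEM=1 BR=1, R=5, W=1
[3] MEM needs rd=1 wr=1: ok; after: ALU=2 MUL=0 MEM=0 BR=1, R=4, W=0
[4] MUL needs rd=2 wr=1: FU; after: ALU=2 MUL=0 MEM=0 BR=1, R=4, W=0
[5] ALU needs rd=1 wr=1: WR_PORT; after: ALU=2 MUL=0 MEM=0 BR=1, R=4, W=0
[6] BR needs rd=0 wr=0: ok; after: ALU=2 MUL=0 MEM=0 BR=0, R=4, W=0
[7] BR needs rd=2 wr=0: FU; after: ALU=2 MUL=0 MEM=0 BR=0, R=4, W=0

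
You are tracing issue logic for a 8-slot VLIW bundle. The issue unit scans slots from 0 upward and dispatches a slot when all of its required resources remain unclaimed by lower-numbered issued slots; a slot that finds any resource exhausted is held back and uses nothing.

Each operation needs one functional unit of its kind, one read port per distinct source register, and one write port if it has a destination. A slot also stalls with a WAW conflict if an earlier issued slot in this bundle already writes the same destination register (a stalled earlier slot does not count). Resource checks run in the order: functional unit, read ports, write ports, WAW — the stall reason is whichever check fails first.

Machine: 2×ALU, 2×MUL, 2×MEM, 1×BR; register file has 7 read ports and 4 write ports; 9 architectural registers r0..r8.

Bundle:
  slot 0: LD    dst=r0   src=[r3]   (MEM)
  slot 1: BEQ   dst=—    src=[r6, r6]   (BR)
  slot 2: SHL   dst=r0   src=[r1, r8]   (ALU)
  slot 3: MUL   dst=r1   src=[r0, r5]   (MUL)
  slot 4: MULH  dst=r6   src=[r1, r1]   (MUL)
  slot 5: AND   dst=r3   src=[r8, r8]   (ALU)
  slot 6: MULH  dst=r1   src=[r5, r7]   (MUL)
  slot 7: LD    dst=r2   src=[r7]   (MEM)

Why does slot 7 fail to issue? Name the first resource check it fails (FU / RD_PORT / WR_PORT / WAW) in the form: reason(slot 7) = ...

(0) want 1×MEM +1rd +1wr — yes → AL2|MU2|ME1|BR1|rd6|wr3
(1) want 1×BR +1rd +0wr — yes → AL2|MU2|ME1|BR0|rd5|wr3
(2) want 1×ALU +2rd +1wr — WAW → AL2|MU2|ME1|BR0|rd5|wr3
(3) want 1×MUL +2rd +1wr — yes → AL2|MU1|ME1|BR0|rd3|wr2
(4) want 1×MUL +1rd +1wr — yes → AL2|MU0|ME1|BR0|rd2|wr1
(5) want 1×ALU +1rd +1wr — yes → AL1|MU0|ME1|BR0|rd1|wr0
(6) want 1×MUL +2rd +1wr — FU → AL1|MU0|ME1|BR0|rd1|wr0
(7) want 1×MEM +1rd +1wr — WR_PORT → AL1|MU0|ME1|BR0|rd1|wr0

reason(slot 7) = WR_PORT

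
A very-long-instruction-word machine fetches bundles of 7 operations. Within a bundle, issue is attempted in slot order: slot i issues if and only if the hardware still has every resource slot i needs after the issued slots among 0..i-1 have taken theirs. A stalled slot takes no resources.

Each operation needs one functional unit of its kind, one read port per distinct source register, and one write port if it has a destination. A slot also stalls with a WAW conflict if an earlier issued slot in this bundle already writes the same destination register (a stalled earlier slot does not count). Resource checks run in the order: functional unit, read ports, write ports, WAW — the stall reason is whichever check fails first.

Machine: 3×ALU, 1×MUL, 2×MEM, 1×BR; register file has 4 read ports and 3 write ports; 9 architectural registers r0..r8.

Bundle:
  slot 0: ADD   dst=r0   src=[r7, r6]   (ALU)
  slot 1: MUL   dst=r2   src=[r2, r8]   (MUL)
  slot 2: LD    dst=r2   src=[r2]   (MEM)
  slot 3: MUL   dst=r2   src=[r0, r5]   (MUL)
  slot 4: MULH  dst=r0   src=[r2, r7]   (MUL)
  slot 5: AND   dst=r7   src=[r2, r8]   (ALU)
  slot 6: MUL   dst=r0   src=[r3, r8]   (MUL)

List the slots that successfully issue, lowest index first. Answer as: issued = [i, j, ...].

#0 ALU src=r7,r6 dispatched  <A:2 Mu:1 Ld:2 B:1 rd:2 wr:2>
#1 MUL src=r2,r8 dispatched  <A:2 Mu:0 Ld:2 B:1 rd:0 wr:1>
#2 MEM src=r2 held:RD_PORT  <A:2 Mu:0 Ld:2 B:1 rd:0 wr:1>
#3 MUL src=r0,r5 held:FU  <A:2 Mu:0 Ld:2 B:1 rd:0 wr:1>
#4 MUL src=r2,r7 held:FU  <A:2 Mu:0 Ld:2 B:1 rd:0 wr:1>
#5 ALU src=r2,r8 held:RD_PORT  <A:2 Mu:0 Ld:2 B:1 rd:0 wr:1>
#6 MUL src=r3,r8 held:FU  <A:2 Mu:0 Ld:2 B:1 rd:0 wr:1>

issued = [0, 1]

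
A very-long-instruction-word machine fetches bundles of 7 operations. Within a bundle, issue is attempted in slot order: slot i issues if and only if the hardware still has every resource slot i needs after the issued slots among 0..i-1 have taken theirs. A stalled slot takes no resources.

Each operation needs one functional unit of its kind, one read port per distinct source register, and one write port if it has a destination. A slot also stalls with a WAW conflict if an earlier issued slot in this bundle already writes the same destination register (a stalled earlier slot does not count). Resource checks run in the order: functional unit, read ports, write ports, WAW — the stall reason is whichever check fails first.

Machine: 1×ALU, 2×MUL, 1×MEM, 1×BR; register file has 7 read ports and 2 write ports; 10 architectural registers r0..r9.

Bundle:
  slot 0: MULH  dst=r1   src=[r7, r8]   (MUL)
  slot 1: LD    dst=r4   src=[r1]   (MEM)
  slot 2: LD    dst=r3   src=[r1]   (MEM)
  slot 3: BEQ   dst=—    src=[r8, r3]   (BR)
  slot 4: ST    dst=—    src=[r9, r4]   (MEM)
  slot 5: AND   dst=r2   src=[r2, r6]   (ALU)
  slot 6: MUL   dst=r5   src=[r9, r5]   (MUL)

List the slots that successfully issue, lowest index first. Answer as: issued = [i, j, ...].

slot 0 (MUL): ISSUE — free A1,Mu1,Ld1,B1 rp5 wp1
slot 1 (MEM): ISSUE — free A1,Mu1,Ld0,B1 rp4 wp0
slot 2 (MEM): stall FU — free A1,Mu1,Ld0,B1 rp4 wp0
slot 3 (BR): ISSUE — free A1,Mu1,Ld0,B0 rp2 wp0
slot 4 (MEM): stall FU — free A1,Mu1,Ld0,B0 rp2 wp0
slot 5 (ALU): stall WR_PORT — free A1,Mu1,Ld0,B0 rp2 wp0
slot 6 (MUL): stall WR_PORT — free A1,Mu1,Ld0,B0 rp2 wp0

issued = [0, 1, 3]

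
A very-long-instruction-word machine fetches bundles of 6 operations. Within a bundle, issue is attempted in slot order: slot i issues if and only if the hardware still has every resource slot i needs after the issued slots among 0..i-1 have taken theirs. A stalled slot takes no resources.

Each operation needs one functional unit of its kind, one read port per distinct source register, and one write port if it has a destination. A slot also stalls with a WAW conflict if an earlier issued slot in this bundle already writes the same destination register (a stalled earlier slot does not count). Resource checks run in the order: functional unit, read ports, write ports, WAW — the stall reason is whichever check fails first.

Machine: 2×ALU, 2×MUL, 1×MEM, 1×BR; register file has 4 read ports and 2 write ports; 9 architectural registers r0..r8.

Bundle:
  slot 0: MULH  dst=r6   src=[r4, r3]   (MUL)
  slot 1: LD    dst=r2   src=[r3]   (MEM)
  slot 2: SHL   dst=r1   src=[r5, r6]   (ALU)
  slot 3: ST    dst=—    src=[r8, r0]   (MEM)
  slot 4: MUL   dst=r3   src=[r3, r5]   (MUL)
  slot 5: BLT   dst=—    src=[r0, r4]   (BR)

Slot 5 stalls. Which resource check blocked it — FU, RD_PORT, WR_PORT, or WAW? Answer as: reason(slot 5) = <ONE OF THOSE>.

slot 0 (MUL): ISSUE — free A2,Mu1,Ld1,B1 rp2 wp1
slot 1 (MEM): ISSUE — free A2,Mu1,Ld0,B1 rp1 wp0
slot 2 (ALU): stall RD_PORT — free A2,Mu1,Ld0,B1 rp1 wp0
slot 3 (MEM): stall FU — free A2,Mu1,Ld0,B1 rp1 wp0
slot 4 (MUL): stall RD_PORT — free A2,Mu1,Ld0,B1 rp1 wp0
slot 5 (BR): stall RD_PORT — free A2,Mu1,Ld0,B1 rp1 wp0

reason(slot 5) = RD_PORT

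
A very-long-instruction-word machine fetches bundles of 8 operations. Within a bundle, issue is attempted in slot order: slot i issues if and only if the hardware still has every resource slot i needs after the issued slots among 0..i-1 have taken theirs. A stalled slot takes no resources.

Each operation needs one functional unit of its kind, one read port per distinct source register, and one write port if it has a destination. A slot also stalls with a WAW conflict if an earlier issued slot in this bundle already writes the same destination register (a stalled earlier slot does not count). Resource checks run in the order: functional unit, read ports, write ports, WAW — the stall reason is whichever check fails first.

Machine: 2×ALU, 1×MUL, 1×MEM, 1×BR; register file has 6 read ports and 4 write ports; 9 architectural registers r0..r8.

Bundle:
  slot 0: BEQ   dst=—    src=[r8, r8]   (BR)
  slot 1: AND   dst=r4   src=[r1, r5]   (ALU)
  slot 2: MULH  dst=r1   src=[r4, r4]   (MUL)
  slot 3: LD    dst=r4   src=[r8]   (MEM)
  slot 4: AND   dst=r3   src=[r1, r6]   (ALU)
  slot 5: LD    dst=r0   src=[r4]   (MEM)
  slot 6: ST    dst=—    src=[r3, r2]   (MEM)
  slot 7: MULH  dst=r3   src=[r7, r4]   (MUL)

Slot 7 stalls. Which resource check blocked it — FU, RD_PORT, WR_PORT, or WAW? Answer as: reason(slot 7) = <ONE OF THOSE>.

  0. BR ⇒ go  {2A/1Mu/1Ld/0B | 5r 4w}
  1. ALU→r4 ⇒ go  {1A/1Mu/1Ld/0B | 3r 3w}
  2. MUL→r1 ⇒ go  {1A/0Mu/1Ld/0B | 2r 2w}
  3. MEM→r4 ⇒ no(WAW)  {1A/0Mu/1Ld/0B | 2r 2w}
  4. ALU→r3 ⇒ go  {0A/0Mu/1Ld/0B | 0r 1w}
  5. MEM→r0 ⇒ no(RD_PORT)  {0A/0Mu/1Ld/0B | 0r 1w}
  6. MEM ⇒ no(RD_PORT)  {0A/0Mu/1Ld/0B | 0r 1w}
  7. MUL→r3 ⇒ no(FU)  {0A/0Mu/1Ld/0B | 0r 1w}

reason(slot 7) = FU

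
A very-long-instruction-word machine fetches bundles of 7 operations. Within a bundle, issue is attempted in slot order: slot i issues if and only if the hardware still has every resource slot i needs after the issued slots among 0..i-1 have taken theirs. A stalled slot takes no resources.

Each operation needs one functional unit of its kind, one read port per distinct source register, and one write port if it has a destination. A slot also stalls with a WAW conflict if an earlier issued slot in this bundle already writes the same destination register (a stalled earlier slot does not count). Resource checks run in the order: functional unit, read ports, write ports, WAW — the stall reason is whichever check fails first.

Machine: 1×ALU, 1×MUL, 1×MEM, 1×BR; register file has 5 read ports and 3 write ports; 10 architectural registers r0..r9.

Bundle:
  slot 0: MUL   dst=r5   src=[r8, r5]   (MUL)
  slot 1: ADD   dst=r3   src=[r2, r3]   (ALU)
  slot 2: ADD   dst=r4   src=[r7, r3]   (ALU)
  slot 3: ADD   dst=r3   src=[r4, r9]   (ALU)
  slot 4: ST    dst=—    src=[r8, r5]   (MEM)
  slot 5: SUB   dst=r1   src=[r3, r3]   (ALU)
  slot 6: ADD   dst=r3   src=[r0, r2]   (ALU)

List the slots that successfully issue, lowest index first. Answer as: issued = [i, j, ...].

  0. MUL→r5 ⇒ go  {1A/0Mu/1Ld/1B | 3r 2w}
  1. ALU→r3 ⇒ go  {0A/0Mu/1Ld/1B | 1r 1w}
  2. ALU→r4 ⇒ no(FU)  {0A/0Mu/1Ld/1B | 1r 1w}
  3. ALU→r3 ⇒ no(FU)  {0A/0Mu/1Ld/1B | 1r 1w}
  4. MEM ⇒ no(RD_PORT)  {0A/0Mu/1Ld/1B | 1r 1w}
  5. ALU→r1 ⇒ no(FU)  {0A/0Mu/1Ld/1B | 1r 1w}
  6. ALU→r3 ⇒ no(FU)  {0A/0Mu/1Ld/1B | 1r 1w}

issued = [0, 1]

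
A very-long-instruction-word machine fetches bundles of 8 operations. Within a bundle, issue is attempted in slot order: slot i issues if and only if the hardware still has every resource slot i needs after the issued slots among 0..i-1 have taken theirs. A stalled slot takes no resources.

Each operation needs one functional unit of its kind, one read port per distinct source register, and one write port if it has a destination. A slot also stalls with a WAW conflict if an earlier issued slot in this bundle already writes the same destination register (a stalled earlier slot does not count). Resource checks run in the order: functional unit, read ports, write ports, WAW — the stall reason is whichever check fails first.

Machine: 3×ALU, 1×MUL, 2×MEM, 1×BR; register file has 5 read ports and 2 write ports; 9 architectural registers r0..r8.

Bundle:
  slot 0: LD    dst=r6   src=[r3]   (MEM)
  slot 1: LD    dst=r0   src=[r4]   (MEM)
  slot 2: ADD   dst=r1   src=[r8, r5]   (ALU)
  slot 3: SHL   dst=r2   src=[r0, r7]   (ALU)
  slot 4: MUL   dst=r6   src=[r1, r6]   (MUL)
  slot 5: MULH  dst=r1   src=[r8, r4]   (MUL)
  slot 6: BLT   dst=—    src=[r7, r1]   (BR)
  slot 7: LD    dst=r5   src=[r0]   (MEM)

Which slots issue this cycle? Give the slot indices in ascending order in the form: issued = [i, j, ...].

  0. MEM→r6 ⇒ go  {3A/1Mu/1Ld/1B | 4r 1w}
  1. MEM→r0 ⇒ go  {3A/1Mu/0Ld/1B | 3r 0w}
  2. ALU→r1 ⇒ no(WR_PORT)  {3A/1Mu/0Ld/1B | 3r 0w}
  3. ALU→r2 ⇒ no(WR_PORT)  {3A/1Mu/0Ld/1B | 3r 0w}
  4. MUL→r6 ⇒ no(WR_PORT)  {3A/1Mu/0Ld/1B | 3r 0w}
  5. MUL→r1 ⇒ no(WR_PORT)  {3A/1Mu/0Ld/1B | 3r 0w}
  6. BR ⇒ go  {3A/1Mu/0Ld/0B | 1r 0w}
  7. MEM→r5 ⇒ no(FU)  {3A/1Mu/0Ld/0B | 1r 0w}

issued = [0, 1, 6]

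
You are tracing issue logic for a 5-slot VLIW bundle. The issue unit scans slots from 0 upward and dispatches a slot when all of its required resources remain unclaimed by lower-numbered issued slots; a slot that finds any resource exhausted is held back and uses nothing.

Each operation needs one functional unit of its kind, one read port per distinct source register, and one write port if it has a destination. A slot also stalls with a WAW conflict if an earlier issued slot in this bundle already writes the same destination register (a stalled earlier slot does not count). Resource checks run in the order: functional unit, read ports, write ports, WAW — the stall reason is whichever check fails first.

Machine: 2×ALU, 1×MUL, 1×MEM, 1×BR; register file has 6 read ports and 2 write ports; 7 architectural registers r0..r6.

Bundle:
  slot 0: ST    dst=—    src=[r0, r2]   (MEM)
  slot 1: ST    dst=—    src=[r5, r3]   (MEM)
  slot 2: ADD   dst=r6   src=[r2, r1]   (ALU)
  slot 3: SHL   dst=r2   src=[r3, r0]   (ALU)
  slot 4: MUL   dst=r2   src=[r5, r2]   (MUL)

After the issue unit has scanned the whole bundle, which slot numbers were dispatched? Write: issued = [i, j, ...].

#0 MEM src=r0,r2 dispatched  <A:2 Mu:1 Ld:0 B:1 rd:4 wr:2>
#1 MEM src=r5,r3 held:FU  <A:2 Mu:1 Ld:0 B:1 rd:4 wr:2>
#2 ALU src=r2,r1 dispatched  <A:1 Mu:1 Ld:0 B:1 rd:2 wr:1>
#3 ALU src=r3,r0 dispatched  <A:0 Mu:1 Ld:0 B:1 rd:0 wr:0>
#4 MUL src=r5,r2 held:RD_PORT  <A:0 Mu:1 Ld:0 B:1 rd:0 wr:0>

issued = [0, 2, 3]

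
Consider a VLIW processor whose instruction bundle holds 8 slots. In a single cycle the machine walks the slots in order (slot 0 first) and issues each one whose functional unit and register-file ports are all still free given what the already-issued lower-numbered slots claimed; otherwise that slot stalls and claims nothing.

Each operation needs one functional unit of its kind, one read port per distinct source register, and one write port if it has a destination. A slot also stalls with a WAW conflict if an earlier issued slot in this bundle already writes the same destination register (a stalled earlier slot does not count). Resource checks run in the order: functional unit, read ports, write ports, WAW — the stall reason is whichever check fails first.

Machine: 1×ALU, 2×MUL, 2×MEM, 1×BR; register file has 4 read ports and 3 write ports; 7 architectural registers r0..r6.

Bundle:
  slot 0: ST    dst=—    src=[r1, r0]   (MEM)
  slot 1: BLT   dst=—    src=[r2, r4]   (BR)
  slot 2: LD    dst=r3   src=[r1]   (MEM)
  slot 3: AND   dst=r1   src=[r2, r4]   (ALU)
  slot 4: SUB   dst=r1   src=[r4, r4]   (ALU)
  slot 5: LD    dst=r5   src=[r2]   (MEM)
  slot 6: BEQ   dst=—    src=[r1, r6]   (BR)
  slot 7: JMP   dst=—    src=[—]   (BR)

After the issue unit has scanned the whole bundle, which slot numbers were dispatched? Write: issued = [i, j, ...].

(0) want 1×MEM +2rd +0wr — yes → AL1|MU2|ME1|BR1|rd2|wr3
(1) want 1×BR +2rd +0wr — yes → AL1|MU2|ME1|BR0|rd0|wr3
(2) want 1×MEM +1rd +1wr — RD_PORT → AL1|MU2|ME1|BR0|rd0|wr3
(3) want 1×ALU +2rd +1wr — RD_PORT → AL1|MU2|ME1|BR0|rd0|wr3
(4) want 1×ALU +1rd +1wr — RD_PORT → AL1|MU2|ME1|BR0|rd0|wr3
(5) want 1×MEM +1rd +1wr — RD_PORT → AL1|MU2|ME1|BR0|rd0|wr3
(6) want 1×BR +2rd +0wr — FU → AL1|MU2|ME1|BR0|rd0|wr3
(7) want 1×BR +0rd +0wr — FU → AL1|MU2|ME1|BR0|rd0|wr3

issued = [0, 1]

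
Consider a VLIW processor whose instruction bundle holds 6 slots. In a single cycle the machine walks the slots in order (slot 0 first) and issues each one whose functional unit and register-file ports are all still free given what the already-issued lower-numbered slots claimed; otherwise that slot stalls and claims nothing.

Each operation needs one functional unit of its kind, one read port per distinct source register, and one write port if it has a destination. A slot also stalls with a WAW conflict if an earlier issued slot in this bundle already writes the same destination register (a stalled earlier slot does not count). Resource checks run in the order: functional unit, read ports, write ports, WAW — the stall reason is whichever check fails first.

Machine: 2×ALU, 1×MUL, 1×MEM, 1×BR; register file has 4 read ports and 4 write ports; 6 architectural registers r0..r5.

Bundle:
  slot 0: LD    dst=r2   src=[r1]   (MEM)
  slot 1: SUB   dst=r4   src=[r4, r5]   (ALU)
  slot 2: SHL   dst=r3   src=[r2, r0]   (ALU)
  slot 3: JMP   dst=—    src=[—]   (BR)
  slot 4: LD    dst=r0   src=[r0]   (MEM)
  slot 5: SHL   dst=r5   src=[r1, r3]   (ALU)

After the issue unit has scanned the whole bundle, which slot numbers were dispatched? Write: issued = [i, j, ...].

issued = [0, 1, 3]

slot 0 (MEM): ISSUE — free A2,Mu1,Ld0,B1 rp3 wp3
slot 1 (ALU): ISSUE — free A1,Mu1,Ld0,B1 rp1 wp2
slot 2 (ALU): stall RD_PORT — free A1,Mu1,Ld0,B1 rp1 wp2
slot 3 (BR): ISSUE — free A1,Mu1,Ld0,B0 rp1 wp2
slot 4 (MEM): stall FU — free A1,Mu1,Ld0,B0 rp1 wp2
slot 5 (ALU): stall RD_PORT — free A1,Mu1,Ld0,B0 rp1 wp2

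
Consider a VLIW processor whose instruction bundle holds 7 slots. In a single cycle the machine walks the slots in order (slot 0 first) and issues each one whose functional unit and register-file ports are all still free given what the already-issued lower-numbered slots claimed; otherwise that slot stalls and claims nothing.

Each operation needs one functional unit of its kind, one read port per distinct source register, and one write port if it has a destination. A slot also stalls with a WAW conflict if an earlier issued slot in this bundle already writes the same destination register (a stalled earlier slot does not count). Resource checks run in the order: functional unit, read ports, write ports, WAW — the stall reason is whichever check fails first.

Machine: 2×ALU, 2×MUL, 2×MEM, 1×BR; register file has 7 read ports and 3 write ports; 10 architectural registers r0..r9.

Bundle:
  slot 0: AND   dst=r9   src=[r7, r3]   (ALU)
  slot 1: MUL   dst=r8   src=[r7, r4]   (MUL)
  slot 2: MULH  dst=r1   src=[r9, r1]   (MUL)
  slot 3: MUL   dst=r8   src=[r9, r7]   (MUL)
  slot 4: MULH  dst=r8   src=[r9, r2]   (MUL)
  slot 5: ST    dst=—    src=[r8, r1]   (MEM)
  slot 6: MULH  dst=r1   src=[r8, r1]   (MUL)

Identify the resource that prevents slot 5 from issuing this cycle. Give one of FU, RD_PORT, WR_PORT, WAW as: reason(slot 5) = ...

reason(slot 5) = RD_PORT

  0. ALU→r9 ⇒ go  {1A/2Mu/2Ld/1B | 5r 2w}
  1. MUL→r8 ⇒ go  {1A/1Mu/2Ld/1B | 3r 1w}
  2. MUL→r1 ⇒ go  {1A/0Mu/2Ld/1B | 1r 0w}
  3. MUL→r8 ⇒ no(FU)  {1A/0Mu/2Ld/1B | 1r 0w}
  4. MUL→r8 ⇒ no(FU)  {1A/0Mu/2Ld/1B | 1r 0w}
  5. MEM ⇒ no(RD_PORT)  {1A/0Mu/2Ld/1B | 1r 0w}
  6. MUL→r1 ⇒ no(FU)  {1A/0Mu/2Ld/1B | 1r 0w}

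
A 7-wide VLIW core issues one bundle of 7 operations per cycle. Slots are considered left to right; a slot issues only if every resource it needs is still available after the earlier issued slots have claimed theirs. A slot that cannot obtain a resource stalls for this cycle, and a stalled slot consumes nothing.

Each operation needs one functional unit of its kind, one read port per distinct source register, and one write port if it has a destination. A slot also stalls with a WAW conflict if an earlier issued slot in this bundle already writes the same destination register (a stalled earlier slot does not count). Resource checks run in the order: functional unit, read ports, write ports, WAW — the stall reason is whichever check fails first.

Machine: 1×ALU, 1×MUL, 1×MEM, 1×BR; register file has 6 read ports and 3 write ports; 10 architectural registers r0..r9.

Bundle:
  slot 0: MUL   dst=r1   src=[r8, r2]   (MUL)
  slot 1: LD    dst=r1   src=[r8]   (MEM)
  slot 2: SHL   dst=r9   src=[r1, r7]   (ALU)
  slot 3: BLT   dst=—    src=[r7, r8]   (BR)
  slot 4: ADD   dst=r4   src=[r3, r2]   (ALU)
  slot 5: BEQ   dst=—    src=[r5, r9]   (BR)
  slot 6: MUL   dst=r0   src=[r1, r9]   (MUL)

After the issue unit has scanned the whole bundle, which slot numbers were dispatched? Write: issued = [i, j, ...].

(0) want 1×MUL +2rd +1wr — yes → AL1|MU0|ME1|BR1|rd4|wr2
(1) want 1×MEM +1rd +1wr — WAW → AL1|MU0|ME1|BR1|rd4|wr2
(2) want 1×ALU +2rd +1wr — yes → AL0|MU0|ME1|BR1|rd2|wr1
(3) want 1×BR +2rd +0wr — yes → AL0|MU0|ME1|BR0|rd0|wr1
(4) want 1×ALU +2rd +1wr — FU → AL0|MU0|ME1|BR0|rd0|wr1
(5) want 1×BR +2rd +0wr — FU → AL0|MU0|ME1|BR0|rd0|wr1
(6) want 1×MUL +2rd +1wr — FU → AL0|MU0|ME1|BR0|rd0|wr1

issued = [0, 2, 3]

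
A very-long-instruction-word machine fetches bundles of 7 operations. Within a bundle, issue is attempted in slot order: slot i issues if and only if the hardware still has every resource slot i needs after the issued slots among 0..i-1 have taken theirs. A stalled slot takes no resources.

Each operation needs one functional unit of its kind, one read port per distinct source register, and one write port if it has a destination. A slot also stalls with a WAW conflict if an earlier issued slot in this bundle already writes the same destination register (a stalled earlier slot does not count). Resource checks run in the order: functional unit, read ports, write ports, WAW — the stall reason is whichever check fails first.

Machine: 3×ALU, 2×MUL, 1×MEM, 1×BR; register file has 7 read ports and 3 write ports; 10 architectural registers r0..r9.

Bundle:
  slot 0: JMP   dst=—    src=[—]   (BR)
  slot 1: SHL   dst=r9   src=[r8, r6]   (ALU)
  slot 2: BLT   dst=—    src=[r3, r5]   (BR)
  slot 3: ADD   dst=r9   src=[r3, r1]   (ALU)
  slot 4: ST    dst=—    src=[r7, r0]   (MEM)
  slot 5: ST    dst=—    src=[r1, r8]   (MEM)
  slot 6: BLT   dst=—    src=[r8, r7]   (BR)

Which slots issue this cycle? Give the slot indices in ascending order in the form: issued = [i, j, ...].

  0. BR ⇒ go  {3A/2Mu/1Ld/0B | 7r 3w}
  1. ALU→r9 ⇒ go  {2A/2Mu/1Ld/0B | 5r 2w}
  2. BR ⇒ no(FU)  {2A/2Mu/1Ld/0B | 5r 2w}
  3. ALU→r9 ⇒ no(WAW)  {2A/2Mu/1Ld/0B | 5r 2w}
  4. MEM ⇒ go  {2A/2Mu/0Ld/0B | 3r 2w}
  5. MEM ⇒ no(FU)  {2A/2Mu/0Ld/0B | 3r 2w}
  6. BR ⇒ no(FU)  {2A/2Mu/0Ld/0B | 3r 2w}

issued = [0, 1, 4]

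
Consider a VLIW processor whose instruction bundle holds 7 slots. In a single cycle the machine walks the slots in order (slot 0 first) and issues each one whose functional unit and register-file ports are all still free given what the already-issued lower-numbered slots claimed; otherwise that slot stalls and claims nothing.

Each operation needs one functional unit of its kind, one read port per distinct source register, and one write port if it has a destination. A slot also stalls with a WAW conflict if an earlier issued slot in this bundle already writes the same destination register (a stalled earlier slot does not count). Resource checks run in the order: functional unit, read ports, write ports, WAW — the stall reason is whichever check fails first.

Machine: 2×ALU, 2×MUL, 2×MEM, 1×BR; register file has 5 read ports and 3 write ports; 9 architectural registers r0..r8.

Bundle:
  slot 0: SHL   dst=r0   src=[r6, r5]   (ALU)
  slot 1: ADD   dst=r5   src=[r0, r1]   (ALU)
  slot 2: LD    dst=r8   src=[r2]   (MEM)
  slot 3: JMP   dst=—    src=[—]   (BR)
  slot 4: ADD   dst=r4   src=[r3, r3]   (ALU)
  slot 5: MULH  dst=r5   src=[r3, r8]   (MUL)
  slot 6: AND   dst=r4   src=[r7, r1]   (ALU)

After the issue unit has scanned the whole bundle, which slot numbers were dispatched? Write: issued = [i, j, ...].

issued = [0, 1, 2, 3]

  0. ALU→r0 ⇒ go  {1A/2Mu/2Ld/1B | 3r 2w}
  1. ALU→r5 ⇒ go  {0A/2Mu/2Ld/1B | 1r 1w}
  2. MEM→r8 ⇒ go  {0A/2Mu/1Ld/1B | 0r 0w}
  3. BR ⇒ go  {0A/2Mu/1Ld/0B | 0r 0w}
  4. ALU→r4 ⇒ no(FU)  {0A/2Mu/1Ld/0B | 0r 0w}
  5. MUL→r5 ⇒ no(RD_PORT)  {0A/2Mu/1Ld/0B | 0r 0w}
  6. ALU→r4 ⇒ no(FU)  {0A/2Mu/1Ld/0B | 0r 0w}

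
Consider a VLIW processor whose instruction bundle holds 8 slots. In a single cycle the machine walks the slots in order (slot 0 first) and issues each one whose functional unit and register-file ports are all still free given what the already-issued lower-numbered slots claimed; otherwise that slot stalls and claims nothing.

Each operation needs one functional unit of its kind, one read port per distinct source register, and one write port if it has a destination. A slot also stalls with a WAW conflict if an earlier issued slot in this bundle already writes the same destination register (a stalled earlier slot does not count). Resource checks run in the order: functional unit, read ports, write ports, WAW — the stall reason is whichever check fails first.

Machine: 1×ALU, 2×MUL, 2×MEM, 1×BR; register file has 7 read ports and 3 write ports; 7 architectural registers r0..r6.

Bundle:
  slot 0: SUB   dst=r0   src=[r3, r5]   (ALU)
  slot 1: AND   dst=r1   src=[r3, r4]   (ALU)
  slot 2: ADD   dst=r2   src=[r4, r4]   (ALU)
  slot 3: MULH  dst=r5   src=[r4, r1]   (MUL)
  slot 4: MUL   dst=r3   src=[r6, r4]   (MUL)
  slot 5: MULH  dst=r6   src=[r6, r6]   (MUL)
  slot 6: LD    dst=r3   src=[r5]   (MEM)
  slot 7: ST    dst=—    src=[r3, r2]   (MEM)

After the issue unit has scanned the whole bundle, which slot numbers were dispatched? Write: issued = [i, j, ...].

issued = [0, 3, 4]

(0) want 1×ALU +2rd +1wr — yes → AL0|MU2|ME2|BR1|rd5|wr2
(1) want 1×ALU +2rd +1wr — FU → AL0|MU2|ME2|BR1|rd5|wr2
(2) want 1×ALU +1rd +1wr — FU → AL0|MU2|ME2|BR1|rd5|wr2
(3) want 1×MUL +2rd +1wr — yes → AL0|MU1|ME2|BR1|rd3|wr1
(4) want 1×MUL +2rd +1wr — yes → AL0|MU0|ME2|BR1|rd1|wr0
(5) want 1×MUL +1rd +1wr — FU → AL0|MU0|ME2|BR1|rd1|wr0
(6) want 1×MEM +1rd +1wr — WR_PORT → AL0|MU0|ME2|BR1|rd1|wr0
(7) want 1×MEM +2rd +0wr — RD_PORT → AL0|MU0|ME2|BR1|rd1|wr0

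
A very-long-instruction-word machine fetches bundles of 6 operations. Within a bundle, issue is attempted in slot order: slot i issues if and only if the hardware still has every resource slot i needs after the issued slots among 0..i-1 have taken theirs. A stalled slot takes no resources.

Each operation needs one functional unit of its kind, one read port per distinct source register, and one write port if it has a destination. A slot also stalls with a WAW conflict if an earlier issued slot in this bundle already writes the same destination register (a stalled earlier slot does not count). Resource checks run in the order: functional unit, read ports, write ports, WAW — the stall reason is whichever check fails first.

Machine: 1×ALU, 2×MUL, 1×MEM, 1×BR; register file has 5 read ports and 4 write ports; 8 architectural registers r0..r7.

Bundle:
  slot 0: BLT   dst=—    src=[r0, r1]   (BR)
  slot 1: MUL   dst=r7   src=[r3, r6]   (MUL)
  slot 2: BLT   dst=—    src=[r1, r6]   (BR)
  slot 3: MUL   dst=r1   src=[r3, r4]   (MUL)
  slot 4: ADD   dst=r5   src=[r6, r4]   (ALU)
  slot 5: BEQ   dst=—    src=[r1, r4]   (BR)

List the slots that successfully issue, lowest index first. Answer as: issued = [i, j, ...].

(0) want 1×BR +2rd +0wr — yes → AL1|MU2|ME1|BR0|rd3|wr4
(1) want 1×MUL +2rd +1wr — yes → AL1|MU1|ME1|BR0|rd1|wr3
(2) want 1×BR +2rd +0wr — FU → AL1|MU1|ME1|BR0|rd1|wr3
(3) want 1×MUL +2rd +1wr — RD_PORT → AL1|MU1|ME1|BR0|rd1|wr3
(4) want 1×ALU +2rd +1wr — RD_PORT → AL1|MU1|ME1|BR0|rd1|wr3
(5) want 1×BR +2rd +0wr — FU → AL1|MU1|ME1|BR0|rd1|wr3

issued = [0, 1]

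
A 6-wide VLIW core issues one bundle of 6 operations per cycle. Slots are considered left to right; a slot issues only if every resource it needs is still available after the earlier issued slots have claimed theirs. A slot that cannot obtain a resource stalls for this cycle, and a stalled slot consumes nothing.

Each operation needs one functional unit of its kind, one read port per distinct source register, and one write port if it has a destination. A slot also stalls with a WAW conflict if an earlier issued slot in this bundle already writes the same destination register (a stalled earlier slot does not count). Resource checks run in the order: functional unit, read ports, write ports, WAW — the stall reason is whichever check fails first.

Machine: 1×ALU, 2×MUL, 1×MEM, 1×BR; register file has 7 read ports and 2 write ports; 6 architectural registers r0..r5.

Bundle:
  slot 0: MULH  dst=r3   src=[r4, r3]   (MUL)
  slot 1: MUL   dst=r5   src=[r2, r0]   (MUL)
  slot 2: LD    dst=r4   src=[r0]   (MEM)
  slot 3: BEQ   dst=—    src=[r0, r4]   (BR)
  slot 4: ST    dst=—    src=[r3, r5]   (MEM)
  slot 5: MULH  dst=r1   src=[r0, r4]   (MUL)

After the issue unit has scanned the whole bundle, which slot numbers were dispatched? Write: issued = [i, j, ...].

(0) want 1×MUL +2rd +1wr — yes → AL1|MU1|ME1|BR1|rd5|wr1
(1) want 1×MUL +2rd +1wr — yes → AL1|MU0|ME1|BR1|rd3|wr0
(2) want 1×MEM +1rd +1wr — WR_PORT → AL1|MU0|ME1|BR1|rd3|wr0
(3) want 1×BR +2rd +0wr — yes → AL1|MU0|ME1|BR0|rd1|wr0
(4) want 1×MEM +2rd +0wr — RD_PORT → AL1|MU0|ME1|BR0|rd1|wr0
(5) want 1×MUL +2rd +1wr — FU → AL1|MU0|ME1|BR0|rd1|wr0

issued = [0, 1, 3]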